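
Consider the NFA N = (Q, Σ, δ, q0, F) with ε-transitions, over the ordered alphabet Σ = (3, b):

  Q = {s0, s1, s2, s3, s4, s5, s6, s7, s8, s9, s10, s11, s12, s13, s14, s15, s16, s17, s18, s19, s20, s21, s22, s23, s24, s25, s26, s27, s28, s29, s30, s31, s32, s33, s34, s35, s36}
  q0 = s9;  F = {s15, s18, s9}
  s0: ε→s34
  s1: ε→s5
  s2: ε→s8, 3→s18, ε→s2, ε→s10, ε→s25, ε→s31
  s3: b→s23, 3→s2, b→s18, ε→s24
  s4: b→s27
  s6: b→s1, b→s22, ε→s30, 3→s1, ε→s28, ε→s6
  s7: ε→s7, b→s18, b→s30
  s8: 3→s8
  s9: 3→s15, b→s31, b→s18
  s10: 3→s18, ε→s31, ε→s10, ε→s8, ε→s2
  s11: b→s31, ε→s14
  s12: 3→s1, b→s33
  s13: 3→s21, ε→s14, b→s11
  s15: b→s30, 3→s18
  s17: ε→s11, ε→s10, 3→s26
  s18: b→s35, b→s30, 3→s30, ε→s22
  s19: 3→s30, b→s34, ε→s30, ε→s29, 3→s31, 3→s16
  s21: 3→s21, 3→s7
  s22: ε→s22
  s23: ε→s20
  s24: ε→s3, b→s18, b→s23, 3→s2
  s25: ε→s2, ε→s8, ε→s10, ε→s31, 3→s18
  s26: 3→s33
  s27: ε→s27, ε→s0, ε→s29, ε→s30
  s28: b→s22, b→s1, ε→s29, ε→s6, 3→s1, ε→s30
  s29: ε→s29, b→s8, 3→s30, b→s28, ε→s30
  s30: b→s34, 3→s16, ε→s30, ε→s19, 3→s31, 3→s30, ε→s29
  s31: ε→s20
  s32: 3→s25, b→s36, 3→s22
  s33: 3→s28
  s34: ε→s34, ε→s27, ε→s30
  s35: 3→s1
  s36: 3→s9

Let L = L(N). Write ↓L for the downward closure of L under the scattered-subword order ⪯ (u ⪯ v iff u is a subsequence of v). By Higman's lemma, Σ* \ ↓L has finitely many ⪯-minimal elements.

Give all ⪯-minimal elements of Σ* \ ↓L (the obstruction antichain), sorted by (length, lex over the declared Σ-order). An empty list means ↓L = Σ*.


Antichain: [3b, b3, bb, 333].

|Q|=37, |F|=3, |δ|=99 (46 ε).
min D↑ (4 st, q0=0, F={3}): 0:3→1,b→2 1:3→2,b→3 2:3→3,b→3 3:3→3,b→3.
'3b': |S_i|=[19, 18, 16] end={s0,s1,s16,s19,s20,s22,s27,s28,s29,s30,s31,s34,…} ∉↓L; 2/2 del acc.
'b3': |S_i|=[19, 17, 15] end={s0,s1,s16,s19,s20,s22,s27,s28,s29,s30,s31,s34,…} rej; 2/2 deletions ∈↓L.
'bb': |S_i|=[19, 17, 16] end={s0,s1,s16,s19,s20,s22,s27,s28,s29,s30,s31,s34,…} rej; 2/2 deletions ∈↓L.
'333': |S_i|=[19, 18, 17, 15] end={s0,s1,s16,s19,s20,s22,s27,s28,s29,s30,s31,s34,…} rej; 3/3 single-dels accept.
4 words, ⪯-incomp.


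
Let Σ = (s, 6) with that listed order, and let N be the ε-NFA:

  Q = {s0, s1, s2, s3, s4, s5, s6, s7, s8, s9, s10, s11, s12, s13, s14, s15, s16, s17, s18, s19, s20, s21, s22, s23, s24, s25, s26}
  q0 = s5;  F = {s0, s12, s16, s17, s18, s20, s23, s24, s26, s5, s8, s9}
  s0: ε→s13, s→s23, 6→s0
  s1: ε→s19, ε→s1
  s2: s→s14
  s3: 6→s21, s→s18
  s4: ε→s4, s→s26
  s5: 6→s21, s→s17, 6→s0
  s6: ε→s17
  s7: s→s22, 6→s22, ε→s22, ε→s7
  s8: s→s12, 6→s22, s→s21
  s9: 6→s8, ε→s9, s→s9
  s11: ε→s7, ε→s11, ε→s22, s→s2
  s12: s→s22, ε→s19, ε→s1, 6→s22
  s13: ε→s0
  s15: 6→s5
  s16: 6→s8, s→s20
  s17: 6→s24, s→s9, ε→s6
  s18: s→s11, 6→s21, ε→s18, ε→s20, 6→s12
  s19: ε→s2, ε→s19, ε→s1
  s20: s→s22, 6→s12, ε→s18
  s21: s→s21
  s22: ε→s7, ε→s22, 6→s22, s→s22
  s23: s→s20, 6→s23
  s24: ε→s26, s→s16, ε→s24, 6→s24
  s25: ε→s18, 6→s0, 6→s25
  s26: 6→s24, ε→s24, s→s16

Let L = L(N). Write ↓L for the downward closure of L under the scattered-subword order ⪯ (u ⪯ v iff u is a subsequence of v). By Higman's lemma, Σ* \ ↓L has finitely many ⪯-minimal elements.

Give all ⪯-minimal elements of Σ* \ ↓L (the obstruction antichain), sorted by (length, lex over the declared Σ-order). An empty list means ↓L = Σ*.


|Q|=27, |F|=12, |δ|=67 (27 ε).
min D↑ (11 st, q0=0, F={10}): 0:s→1,6→2 1:s→3,6→4 2:s→5,6→2 3:s→3,6→6 4:s→7,6→4 5:s→8,6→5 6:s→9,6→10 7:s→8,6→6 8:s→10,6→9 9:s→10,6→10 10:s→10,6→10 (ε-aug+det+¬).
'ss66': run [22, 19, 14, 9, 2] end={s22,s7} ∉↓L; 4/4 del acc.
'6sss': N↓-sim [22, 18, 14, 11, 6] end={s11,s14,s2,s21,s22,s7} rej; 4/4 del acc.
'ss6ss': |S_i|=[22, 19, 14, 9, 8, 4] end={s14,s21,s22,s7} ∉↓L; 5/5 del acc.
3 obstructions.

A = [ss66, 6sss, ss6ss].


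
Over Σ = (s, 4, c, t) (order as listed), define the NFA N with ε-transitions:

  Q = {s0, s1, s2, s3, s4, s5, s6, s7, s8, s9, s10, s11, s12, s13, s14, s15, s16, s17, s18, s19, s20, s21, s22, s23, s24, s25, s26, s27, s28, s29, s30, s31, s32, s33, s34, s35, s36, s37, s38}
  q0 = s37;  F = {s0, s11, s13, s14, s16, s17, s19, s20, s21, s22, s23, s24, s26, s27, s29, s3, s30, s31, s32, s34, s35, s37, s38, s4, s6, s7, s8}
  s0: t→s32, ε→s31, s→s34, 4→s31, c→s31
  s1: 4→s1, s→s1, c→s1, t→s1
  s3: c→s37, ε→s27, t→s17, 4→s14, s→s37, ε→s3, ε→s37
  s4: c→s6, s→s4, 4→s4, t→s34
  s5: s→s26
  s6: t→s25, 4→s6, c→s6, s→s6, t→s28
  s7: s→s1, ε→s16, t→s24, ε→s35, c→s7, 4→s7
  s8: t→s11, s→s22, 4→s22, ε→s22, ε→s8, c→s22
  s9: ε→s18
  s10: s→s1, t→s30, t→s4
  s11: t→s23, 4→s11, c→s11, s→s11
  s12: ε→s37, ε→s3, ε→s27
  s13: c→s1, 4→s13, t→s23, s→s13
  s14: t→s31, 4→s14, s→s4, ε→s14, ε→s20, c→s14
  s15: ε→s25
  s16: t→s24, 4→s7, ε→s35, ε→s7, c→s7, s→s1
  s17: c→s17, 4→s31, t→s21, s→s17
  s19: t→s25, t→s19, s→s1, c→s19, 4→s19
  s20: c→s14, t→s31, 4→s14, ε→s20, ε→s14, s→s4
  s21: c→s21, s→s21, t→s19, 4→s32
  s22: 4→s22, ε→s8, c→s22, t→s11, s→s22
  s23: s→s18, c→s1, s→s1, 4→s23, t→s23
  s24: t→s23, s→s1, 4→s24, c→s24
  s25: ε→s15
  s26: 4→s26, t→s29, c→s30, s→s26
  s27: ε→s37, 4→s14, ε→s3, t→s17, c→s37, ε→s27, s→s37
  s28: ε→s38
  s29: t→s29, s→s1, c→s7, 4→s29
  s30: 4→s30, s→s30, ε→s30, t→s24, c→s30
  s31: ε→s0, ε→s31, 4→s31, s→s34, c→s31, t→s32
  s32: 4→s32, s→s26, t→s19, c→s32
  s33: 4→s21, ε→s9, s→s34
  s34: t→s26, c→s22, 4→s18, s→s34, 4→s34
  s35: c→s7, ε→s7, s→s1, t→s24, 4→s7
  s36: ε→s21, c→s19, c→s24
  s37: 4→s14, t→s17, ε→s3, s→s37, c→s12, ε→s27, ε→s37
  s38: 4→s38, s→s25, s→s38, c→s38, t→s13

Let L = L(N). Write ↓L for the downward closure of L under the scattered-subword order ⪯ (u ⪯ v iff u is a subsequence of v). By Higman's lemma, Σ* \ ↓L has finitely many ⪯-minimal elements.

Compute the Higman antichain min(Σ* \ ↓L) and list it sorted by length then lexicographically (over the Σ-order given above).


|Q|=39, |F|=27, |δ|=159 (34 ε).
min D↑ (21 st, q0=0, F={13}): 0:s→0,4→1,c→0,t→2 1:s→3,4→1,c→1,t→4 2:s→2,4→4,c→2,t→5 3:s→3,4→3,c→6,t→7 4:s→7,4→4,c→4,t→8 5:s→5,4→8,c→5,t→9 6:s→6,4→6,c→6,t→10 7:s→7,4→7,c→11,t→12 8:s→12,4→8,c→8,t→9 9:s→13,4→9,c→9,t→9 10:s→10,4→10,c→10,t→14 11:s→11,4→11,c→11,t→15 12:s→12,4→12,c→16,t→17 13:s→13,4→13,c→13,t→13 14:s→14,4→14,c→13,t→18 15:s→15,4→15,c→15,t→18 16:s→16,4→16,c→16,t→19 17:s→13,4→17,c→20,t→17 18:s→13,4→18,c→13,t→18 19:s→13,4→19,c→19,t→18 20:s→13,4→20,c→20,t→19 (ε-aug+det+¬).
'ttts': N↓-sim [33, 25, 17, 11, 2] end={s1,s18} rej; 4/4 single-dels accept.
'4scttc': |S_i|=[33, 27, 21, 17, 10, 4, 1] end={s1} — reject; 6/6 single-dels accept.
2 obstructions.

Antichain: [ttts, 4scttc].


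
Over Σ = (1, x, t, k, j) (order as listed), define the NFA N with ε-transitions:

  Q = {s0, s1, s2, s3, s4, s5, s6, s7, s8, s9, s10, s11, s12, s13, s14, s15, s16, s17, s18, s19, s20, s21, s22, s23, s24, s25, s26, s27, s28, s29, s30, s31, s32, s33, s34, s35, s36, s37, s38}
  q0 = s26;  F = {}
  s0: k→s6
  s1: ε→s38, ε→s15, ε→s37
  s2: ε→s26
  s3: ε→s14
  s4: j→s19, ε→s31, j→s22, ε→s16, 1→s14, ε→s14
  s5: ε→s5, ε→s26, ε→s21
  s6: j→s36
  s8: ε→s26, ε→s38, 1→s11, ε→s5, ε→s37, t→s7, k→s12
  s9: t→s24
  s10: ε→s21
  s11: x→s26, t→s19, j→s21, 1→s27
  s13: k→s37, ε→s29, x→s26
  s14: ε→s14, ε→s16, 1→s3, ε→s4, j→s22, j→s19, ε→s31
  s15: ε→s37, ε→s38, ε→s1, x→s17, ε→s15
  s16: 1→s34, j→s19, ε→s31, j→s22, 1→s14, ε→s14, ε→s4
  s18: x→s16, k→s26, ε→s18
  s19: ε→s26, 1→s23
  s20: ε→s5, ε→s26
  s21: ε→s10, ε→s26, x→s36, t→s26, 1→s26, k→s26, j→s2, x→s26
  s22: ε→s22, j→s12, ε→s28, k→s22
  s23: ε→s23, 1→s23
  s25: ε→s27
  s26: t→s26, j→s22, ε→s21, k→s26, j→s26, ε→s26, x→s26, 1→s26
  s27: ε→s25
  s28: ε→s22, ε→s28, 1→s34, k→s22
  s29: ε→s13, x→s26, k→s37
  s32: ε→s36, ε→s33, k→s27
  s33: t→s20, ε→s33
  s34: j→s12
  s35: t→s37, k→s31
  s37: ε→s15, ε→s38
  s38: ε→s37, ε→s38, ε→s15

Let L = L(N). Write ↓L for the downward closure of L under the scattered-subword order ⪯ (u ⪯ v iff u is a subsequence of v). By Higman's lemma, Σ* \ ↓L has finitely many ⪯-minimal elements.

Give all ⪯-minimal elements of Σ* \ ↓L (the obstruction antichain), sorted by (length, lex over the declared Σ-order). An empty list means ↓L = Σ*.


Antichain: [ε].

|Q|=39, |F|=0, |δ|=102 (52 ε).
min D↑ (1 st, q0=0, F={0}): 0:1→0,x→0,t→0,k→0,j→0 (ε-aug+det+¬).
ε ∈ L(D↑) — L = ∅.


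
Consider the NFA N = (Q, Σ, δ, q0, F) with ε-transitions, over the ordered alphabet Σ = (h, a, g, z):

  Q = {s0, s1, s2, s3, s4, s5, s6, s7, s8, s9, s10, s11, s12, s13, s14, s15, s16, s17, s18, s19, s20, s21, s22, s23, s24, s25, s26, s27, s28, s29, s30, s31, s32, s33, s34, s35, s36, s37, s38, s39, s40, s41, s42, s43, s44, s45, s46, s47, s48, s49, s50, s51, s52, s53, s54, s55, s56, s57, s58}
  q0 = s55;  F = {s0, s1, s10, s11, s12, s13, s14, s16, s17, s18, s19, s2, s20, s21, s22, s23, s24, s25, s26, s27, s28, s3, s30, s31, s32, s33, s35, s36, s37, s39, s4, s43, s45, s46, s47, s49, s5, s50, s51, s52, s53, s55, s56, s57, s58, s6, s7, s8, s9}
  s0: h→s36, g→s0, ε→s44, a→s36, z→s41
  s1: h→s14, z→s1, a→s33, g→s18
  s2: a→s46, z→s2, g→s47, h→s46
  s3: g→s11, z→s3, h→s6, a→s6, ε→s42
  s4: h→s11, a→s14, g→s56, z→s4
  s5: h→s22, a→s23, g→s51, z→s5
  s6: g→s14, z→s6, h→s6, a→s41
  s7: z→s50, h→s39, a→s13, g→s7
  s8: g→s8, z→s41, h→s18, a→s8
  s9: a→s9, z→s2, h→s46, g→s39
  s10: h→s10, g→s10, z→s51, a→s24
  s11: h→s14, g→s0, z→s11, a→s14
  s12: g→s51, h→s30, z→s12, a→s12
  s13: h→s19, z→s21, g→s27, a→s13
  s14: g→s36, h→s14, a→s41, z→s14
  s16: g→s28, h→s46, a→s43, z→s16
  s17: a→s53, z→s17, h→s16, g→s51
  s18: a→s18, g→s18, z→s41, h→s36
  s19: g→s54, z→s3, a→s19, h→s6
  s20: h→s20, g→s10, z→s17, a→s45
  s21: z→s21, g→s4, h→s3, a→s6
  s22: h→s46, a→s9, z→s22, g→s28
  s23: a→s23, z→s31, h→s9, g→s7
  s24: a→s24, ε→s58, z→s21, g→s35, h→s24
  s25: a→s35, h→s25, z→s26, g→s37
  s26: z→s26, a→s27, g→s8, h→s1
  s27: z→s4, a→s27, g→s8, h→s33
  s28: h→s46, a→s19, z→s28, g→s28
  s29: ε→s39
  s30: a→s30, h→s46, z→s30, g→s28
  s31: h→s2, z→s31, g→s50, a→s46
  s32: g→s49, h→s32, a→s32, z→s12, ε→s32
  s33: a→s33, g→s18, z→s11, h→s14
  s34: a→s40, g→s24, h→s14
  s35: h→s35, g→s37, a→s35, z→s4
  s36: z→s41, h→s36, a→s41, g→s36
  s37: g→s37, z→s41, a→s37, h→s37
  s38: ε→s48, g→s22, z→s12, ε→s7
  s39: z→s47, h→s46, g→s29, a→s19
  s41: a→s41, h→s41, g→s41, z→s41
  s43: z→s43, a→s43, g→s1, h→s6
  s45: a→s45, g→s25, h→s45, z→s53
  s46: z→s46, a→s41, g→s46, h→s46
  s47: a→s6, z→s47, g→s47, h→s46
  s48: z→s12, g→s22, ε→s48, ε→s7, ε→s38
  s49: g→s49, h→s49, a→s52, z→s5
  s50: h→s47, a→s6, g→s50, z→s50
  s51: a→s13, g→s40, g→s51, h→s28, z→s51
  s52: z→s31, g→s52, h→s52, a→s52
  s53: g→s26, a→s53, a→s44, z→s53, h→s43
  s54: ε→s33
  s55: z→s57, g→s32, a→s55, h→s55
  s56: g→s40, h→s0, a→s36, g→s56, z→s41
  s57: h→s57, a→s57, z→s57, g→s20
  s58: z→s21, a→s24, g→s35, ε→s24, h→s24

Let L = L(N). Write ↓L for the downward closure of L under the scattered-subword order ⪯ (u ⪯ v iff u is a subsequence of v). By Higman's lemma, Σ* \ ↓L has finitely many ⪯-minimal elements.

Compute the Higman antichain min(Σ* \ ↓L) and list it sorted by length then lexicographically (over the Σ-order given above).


A = [gzhha, ggazaa, zgaggz].

|Q|=59, |F|=49, |δ|=222 (12 ε).
min D↑ (49 st, q0=0, F={27}): 0:h→0,a→0,g→1,z→2 1:h→1,a→1,g→3,z→4 2:h→2,a→2,g→5,z→2 3:h→3,a→6,g→3,z→7 4:h→8,a→4,g→9,z→4 5:h→5,a→10,g→11,z→12 6:h→6,a→6,g→6,z→13 7:h→14,a→15,g→9,z→7 8:h→16,a→8,g→17,z→8 9:h→17,a→18,g→9,z→9 10:h→10,a→10,g→19,z→20 11:h→11,a→21,g→11,z→9 12:h→22,a→20,g→9,z→12 13:h→23,a→16,g→24,z→13 14:h→16,a→25,g→17,z→14 15:h→25,a→15,g→26,z→13 16:h→16,a→27,g→16,z→16 17:h→16,a→28,g→17,z→17 18:h→28,a→18,g→29,z→30 19:h→19,a→31,g→32,z→33 20:h→34,a→20,g→33,z→20 21:h→21,a→21,g→31,z→30 22:h→16,a→34,g→17,z→22 23:h→16,a→16,g→35,z→23 24:h→35,a→36,g→24,z→24 25:h→16,a→25,g→37,z→23 26:h→37,a→18,g→26,z→24 27:h→27,a→27,g→27,z→27 28:h→36,a→28,g→38,z→39 29:h→38,a→29,g→40,z→41 30:h→39,a→36,g→41,z→30 31:h→31,a→31,g→32,z→41 32:h→32,a→32,g→32,z→27 33:h→42,a→29,g→40,z→33 34:h→36,a→34,g→42,z→34 35:h→16,a→36,g→35,z→35 36:h→36,a→27,g→43,z→36 37:h→16,a→28,g→37,z→35 38:h→43,a→38,g→44,z→45 39:h→36,a→36,g→45,z→39 40:h→44,a→40,g→40,z→27 41:h→45,a→43,g→46,z→41 42:h→43,a→38,g→44,z→42 43:h→43,a→27,g→47,z→43 44:h→47,a→44,g→44,z→27 45:h→43,a→43,g→48,z→45 46:h→48,a→47,g→46,z→27 47:h→47,a→27,g→47,z→27 48:h→47,a→47,g→48,z→27.
'gzhha': N↓-sim [55, 53, 42, 25, 5, 1] end={s41} — reject; 5/5 deletions ∈↓L.
'ggazaa': |S_i|=[55, 53, 44, 35, 18, 5, 1] end={s41} rej; 6/6 single-dels accept.
'zgaggz': run [55, 51, 42, 30, 19, 9, 1] end={s41} — reject; 6/6 del acc.
3 minimals (antichain).


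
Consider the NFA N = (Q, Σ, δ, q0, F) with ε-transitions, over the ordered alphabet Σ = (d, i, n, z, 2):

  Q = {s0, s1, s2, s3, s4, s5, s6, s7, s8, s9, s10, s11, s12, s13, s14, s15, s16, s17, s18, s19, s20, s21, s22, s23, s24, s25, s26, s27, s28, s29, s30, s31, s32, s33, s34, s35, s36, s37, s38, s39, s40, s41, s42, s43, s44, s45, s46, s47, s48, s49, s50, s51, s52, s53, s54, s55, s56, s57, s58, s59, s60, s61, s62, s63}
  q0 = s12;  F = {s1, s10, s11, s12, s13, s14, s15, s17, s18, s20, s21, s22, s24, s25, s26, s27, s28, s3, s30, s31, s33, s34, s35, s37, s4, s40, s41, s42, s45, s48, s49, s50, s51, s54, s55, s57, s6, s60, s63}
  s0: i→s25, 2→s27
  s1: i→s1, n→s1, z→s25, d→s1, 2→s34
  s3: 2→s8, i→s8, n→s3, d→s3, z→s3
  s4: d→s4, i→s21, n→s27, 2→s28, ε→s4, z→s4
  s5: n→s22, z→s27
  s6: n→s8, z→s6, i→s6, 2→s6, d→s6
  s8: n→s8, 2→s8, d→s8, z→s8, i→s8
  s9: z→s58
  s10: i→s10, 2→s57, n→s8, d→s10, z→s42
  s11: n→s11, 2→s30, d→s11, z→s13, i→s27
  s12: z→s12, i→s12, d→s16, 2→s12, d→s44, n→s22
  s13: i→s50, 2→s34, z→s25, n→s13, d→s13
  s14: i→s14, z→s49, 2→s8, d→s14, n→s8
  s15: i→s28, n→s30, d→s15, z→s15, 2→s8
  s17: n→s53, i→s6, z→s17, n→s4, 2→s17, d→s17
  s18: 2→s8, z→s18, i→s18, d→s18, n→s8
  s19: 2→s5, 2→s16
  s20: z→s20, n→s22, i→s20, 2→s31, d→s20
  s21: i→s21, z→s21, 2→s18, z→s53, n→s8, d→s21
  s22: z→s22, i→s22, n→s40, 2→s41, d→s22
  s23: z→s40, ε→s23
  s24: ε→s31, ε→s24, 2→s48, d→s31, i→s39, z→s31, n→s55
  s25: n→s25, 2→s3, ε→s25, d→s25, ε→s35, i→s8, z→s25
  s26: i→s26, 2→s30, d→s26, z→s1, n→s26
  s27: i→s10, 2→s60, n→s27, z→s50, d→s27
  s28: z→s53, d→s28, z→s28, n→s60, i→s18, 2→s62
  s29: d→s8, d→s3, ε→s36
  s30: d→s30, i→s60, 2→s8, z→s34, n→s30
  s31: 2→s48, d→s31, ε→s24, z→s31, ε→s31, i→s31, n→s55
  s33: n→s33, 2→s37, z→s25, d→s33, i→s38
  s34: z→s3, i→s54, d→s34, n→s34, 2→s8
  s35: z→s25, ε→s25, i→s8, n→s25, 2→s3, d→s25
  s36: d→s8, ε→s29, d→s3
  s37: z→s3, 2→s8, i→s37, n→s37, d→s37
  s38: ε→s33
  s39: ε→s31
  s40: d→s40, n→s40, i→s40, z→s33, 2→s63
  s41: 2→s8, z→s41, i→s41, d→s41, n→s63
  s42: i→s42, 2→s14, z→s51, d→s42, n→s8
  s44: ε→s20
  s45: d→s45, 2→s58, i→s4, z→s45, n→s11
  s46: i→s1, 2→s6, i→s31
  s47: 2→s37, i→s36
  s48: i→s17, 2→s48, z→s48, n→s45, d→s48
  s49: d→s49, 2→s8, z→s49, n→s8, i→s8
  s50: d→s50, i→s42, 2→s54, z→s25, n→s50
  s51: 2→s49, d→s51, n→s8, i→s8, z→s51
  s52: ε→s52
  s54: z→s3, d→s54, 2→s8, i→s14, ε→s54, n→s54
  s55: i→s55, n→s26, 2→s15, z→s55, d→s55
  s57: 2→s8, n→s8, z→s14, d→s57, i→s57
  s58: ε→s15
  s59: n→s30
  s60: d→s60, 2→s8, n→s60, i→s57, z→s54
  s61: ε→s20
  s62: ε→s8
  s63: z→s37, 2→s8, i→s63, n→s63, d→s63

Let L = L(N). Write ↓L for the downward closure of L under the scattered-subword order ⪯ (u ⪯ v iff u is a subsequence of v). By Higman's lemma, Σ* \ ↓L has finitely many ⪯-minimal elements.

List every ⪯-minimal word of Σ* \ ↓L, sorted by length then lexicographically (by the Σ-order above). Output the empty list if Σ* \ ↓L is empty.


Antichain: [n22, nnzzi, d22iin].

|Q|=64, |F|=39, |δ|=241 (19 ε).
min D↑ (38 st, q0=0, F={10}): 0:d→1,i→0,n→2,z→0,2→0 1:d→1,i→1,n→2,z→1,2→3 2:d→2,i→2,n→4,z→2,2→5 3:d→3,i→3,n→6,z→3,2→7 4:d→4,i→4,n→4,z→8,2→9 5:d→5,i→5,n→9,z→5,2→10 6:d→6,i→6,n→11,z→6,2→12 7:d→7,i→13,n→14,z→7,2→7 8:d→8,i→8,n→8,z→15,2→16 9:d→9,i→9,n→9,z→16,2→10 10:d→10,i→10,n→10,z→10,2→10 11:d→11,i→11,n→11,z→17,2→18 12:d→12,i→19,n→18,z→12,2→10 13:d→13,i→20,n→21,z→13,2→13 14:d→14,i→21,n→22,z→14,2→12 15:d→15,i→10,n→15,z→15,2→23 16:d→16,i→16,n→16,z→23,2→10 17:d→17,i→17,n→17,z→15,2→24 18:d→18,i→25,n→18,z→24,2→10 19:d→19,i→26,n→25,z→19,2→10 20:d→20,i→20,n→10,z→20,2→20 21:d→21,i→27,n→28,z→21,2→19 22:d→22,i→28,n→22,z→29,2→18 23:d→23,i→10,n→23,z→23,2→10 24:d→24,i→30,n→24,z→23,2→10 25:d→25,i→31,n→25,z→30,2→10 26:d→26,i→26,n→10,z→26,2→10 27:d→27,i→27,n→10,z→27,2→26 28:d→28,i→32,n→28,z→33,2→25 29:d→29,i→33,n→29,z→15,2→24 30:d→30,i→34,n→30,z→23,2→10 31:d→31,i→31,n→10,z→34,2→10 32:d→32,i→32,n→10,z→35,2→31 33:d→33,i→35,n→33,z→15,2→30 34:d→34,i→34,n→10,z→36,2→10 35:d→35,i→35,n→10,z→37,2→34 36:d→36,i→10,n→10,z→36,2→10 37:d→37,i→10,n→10,z→37,2→36 (ε-aug+det+¬).
'n22': run [47, 37, 18, 2] end={s62,s8} ∉↓L; 3/3 single-dels accept.
'nnzzi': N↓-sim [47, 37, 25, 16, 6, 1] end={s8} rej; 5/5 single-dels accept.
'd22iin': run [47, 46, 39, 30, 22, 11, 1] end={s8} rej; 6/6 del acc.
3 obstructions.


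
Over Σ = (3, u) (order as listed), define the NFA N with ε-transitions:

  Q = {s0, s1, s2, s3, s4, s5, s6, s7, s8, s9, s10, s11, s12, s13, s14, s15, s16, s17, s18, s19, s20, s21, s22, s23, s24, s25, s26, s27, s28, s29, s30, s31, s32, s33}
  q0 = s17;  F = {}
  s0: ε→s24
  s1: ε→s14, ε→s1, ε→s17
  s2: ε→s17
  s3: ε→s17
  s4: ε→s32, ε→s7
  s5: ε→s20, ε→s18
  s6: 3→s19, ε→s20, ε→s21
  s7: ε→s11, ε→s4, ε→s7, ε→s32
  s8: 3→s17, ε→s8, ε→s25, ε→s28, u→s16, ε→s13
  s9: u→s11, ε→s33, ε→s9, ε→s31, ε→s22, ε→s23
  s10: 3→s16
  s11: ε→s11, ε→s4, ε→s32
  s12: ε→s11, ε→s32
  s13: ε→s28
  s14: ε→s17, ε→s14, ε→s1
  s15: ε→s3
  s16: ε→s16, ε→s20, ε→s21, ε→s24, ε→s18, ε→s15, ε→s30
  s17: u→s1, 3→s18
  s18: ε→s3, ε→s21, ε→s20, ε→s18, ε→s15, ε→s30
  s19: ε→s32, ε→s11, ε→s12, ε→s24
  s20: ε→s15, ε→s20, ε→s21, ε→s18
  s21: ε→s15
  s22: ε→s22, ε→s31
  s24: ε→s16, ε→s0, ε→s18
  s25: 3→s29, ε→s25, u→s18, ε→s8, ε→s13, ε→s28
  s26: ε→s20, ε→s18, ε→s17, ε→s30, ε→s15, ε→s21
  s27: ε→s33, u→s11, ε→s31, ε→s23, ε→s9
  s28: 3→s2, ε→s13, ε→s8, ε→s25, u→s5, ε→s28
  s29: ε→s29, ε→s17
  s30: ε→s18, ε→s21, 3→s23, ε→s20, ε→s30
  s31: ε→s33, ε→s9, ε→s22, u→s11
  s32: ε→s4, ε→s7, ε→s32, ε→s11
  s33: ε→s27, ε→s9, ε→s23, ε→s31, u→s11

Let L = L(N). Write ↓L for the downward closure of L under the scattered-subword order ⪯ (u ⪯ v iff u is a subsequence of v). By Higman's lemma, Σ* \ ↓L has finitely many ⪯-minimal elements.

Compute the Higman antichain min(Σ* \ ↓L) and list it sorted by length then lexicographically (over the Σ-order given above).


|Q|=34, |F|=0, |δ|=112 (97 ε).
min D↑ (1 st, q0=0, F={0}): 0:3→0,u→0 (ε-aug+det+¬).
ε ∈ L(D↑) ⇒ ↓L = ∅.

A = [ε].


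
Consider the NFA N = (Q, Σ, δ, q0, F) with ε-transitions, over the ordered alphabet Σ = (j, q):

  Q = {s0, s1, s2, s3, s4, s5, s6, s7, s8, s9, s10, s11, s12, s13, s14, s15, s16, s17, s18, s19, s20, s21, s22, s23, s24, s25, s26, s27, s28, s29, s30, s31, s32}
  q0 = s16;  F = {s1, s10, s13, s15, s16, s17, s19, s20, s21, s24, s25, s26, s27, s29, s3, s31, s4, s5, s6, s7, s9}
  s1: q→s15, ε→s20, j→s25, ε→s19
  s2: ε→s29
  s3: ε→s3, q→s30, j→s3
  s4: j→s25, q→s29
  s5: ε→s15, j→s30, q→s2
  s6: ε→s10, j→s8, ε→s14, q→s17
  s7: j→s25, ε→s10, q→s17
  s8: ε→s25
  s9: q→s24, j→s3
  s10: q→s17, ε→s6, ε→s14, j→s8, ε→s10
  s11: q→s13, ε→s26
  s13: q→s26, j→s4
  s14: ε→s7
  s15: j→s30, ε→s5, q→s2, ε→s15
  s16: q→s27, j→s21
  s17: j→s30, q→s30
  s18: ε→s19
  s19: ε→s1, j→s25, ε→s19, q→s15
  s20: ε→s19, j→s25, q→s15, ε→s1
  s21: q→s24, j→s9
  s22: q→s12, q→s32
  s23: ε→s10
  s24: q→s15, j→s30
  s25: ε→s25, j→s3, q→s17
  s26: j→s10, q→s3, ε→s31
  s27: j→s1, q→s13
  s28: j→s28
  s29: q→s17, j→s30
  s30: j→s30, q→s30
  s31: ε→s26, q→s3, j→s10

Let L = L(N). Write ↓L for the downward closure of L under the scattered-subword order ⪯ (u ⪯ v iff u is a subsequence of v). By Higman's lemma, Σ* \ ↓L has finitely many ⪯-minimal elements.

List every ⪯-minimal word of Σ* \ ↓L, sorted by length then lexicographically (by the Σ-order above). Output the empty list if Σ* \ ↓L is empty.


Antichain: [jqj, jjjq, qjjqq, qqqqq].

|Q|=33, |F|=21, |δ|=73 (25 ε).
min D↑ (16 st, q0=0, F={8}): 0:j→1,q→2 1:j→3,q→4 2:j→5,q→6 3:j→7,q→4 4:j→8,q→9 5:j→10,q→9 6:j→11,q→12 7:j→7,q→8 8:j→8,q→8 9:j→8,q→13 10:j→7,q→14 11:j→10,q→13 12:j→15,q→7 13:j→8,q→14 14:j→8,q→8 15:j→10,q→14.
'jqj': run [25, 20, 7, 1] end={s30} — reject; 3/3 single-dels accept.
'jjjq': run [25, 20, 11, 2, 1] end={s30} ∉↓L; 4/4 single-dels accept.
'qjjqq': run [25, 22, 17, 5, 2, 1] end={s30} rej; 5/5 single-dels accept.
'qqqqq': N↓-sim [25, 22, 17, 13, 3, 1] end={s30} ∉↓L; 5/5 del acc.
4 words, ⪯-incomp.


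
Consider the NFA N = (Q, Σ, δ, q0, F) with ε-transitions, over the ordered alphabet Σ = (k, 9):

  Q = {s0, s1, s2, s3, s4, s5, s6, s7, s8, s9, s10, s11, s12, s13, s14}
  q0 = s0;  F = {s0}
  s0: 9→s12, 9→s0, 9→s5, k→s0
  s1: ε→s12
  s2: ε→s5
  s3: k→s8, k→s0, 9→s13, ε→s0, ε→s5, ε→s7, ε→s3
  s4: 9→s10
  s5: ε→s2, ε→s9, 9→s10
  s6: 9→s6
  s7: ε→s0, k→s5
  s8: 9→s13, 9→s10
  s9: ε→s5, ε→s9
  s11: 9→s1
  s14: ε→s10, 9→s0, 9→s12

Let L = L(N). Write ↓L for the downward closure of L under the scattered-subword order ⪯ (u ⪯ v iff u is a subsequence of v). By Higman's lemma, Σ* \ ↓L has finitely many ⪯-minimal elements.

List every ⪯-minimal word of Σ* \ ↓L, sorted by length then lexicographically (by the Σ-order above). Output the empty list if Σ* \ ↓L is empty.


|Q|=15, |F|=1, |δ|=28 (12 ε).
min D↑ (1 st, q0=0, F={}): 0:k→0,9→0.
L(D↑) = ∅ ⇒ ↓L = Σ*.

Antichain: [].


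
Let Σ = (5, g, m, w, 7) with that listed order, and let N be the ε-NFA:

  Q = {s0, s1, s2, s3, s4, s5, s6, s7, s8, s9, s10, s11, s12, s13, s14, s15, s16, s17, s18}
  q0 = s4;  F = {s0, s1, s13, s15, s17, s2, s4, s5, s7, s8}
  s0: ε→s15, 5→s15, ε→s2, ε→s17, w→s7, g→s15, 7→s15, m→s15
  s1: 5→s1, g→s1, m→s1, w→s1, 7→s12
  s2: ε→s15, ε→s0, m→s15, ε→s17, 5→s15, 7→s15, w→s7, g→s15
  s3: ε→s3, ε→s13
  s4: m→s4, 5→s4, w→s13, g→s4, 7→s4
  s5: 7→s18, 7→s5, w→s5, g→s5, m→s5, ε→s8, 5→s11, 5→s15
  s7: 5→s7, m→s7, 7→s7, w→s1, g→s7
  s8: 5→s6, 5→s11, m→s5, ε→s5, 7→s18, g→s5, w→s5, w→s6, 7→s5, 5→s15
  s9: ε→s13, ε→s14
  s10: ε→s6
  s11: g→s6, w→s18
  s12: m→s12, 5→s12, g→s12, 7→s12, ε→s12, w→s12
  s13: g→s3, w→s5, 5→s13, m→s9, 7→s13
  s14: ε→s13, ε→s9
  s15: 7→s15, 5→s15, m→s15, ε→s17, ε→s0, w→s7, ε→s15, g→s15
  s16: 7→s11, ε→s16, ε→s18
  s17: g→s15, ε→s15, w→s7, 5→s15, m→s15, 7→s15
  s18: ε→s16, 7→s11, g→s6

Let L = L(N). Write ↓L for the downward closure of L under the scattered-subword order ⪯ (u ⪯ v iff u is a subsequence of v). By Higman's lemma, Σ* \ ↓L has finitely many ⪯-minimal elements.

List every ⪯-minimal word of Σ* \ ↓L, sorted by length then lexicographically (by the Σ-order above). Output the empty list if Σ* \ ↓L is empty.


A = [ww5ww7].

|Q|=19, |F|=10, |δ|=89 (23 ε).
min D↑ (7 st, q0=0, F={6}): 0:5→0,g→0,m→0,w→1,7→0 1:5→1,g→1,m→1,w→2,7→1 2:5→3,g→2,m→2,w→2,7→2 3:5→3,g→3,m→3,w→4,7→3 4:5→4,g→4,m→4,w→5,7→4 5:5→5,g→5,m→5,w→5,7→6 6:5→6,g→6,m→6,w→6,7→6.
'ww5ww7': N↓-sim [18, 17, 13, 11, 7, 6, 5] end={s11,s12,s16,s18,s6} rej; 6/6 del acc.
1 minimals (antichain).


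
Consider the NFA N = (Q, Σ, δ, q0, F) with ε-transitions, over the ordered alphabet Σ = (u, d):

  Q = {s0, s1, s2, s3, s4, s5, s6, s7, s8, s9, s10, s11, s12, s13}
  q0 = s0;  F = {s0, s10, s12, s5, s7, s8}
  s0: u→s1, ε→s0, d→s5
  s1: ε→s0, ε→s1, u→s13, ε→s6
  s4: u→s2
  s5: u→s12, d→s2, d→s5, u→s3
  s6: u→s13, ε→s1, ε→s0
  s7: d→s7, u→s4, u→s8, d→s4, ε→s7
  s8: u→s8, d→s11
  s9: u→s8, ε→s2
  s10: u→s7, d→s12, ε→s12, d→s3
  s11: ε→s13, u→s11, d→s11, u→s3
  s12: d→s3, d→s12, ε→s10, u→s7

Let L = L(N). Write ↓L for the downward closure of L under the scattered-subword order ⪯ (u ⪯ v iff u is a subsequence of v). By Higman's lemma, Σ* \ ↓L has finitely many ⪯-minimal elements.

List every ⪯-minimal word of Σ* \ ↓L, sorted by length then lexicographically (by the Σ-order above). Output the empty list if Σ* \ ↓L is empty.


|Q|=14, |F|=6, |δ|=36 (11 ε).
min D↑ (6 st, q0=0, F={5}): 0:u→0,d→1 1:u→2,d→1 2:u→3,d→2 3:u→4,d→3 4:u→4,d→5 5:u→5,d→5.
'duuud': N↓-sim [13, 10, 9, 7, 6, 3] end={s11,s13,s3} — reject; 5/5 deletions ∈↓L.
1 words, ⪯-incomp.

A = [duuud].


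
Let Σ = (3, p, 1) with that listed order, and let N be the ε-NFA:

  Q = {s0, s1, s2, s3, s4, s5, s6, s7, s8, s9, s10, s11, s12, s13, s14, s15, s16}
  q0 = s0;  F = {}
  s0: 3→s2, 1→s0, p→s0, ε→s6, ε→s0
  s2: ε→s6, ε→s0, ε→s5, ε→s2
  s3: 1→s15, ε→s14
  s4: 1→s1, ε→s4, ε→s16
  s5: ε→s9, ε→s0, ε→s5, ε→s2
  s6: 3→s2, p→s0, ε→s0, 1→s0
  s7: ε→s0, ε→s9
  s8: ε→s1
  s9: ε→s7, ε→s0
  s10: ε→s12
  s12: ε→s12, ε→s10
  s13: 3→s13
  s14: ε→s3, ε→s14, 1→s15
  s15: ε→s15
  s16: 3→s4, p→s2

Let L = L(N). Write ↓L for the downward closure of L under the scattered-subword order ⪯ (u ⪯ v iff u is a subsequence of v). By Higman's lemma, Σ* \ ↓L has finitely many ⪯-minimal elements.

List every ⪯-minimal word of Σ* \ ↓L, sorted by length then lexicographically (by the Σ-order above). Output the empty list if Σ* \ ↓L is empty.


Antichain: [ε].

|Q|=17, |F|=0, |δ|=37 (25 ε).
min D↑ (1 st, q0=0, F={0}): 0:3→0,p→0,1→0 [Hopcroft].
ε ∈ L(D↑) ⇒ ↓L = ∅.


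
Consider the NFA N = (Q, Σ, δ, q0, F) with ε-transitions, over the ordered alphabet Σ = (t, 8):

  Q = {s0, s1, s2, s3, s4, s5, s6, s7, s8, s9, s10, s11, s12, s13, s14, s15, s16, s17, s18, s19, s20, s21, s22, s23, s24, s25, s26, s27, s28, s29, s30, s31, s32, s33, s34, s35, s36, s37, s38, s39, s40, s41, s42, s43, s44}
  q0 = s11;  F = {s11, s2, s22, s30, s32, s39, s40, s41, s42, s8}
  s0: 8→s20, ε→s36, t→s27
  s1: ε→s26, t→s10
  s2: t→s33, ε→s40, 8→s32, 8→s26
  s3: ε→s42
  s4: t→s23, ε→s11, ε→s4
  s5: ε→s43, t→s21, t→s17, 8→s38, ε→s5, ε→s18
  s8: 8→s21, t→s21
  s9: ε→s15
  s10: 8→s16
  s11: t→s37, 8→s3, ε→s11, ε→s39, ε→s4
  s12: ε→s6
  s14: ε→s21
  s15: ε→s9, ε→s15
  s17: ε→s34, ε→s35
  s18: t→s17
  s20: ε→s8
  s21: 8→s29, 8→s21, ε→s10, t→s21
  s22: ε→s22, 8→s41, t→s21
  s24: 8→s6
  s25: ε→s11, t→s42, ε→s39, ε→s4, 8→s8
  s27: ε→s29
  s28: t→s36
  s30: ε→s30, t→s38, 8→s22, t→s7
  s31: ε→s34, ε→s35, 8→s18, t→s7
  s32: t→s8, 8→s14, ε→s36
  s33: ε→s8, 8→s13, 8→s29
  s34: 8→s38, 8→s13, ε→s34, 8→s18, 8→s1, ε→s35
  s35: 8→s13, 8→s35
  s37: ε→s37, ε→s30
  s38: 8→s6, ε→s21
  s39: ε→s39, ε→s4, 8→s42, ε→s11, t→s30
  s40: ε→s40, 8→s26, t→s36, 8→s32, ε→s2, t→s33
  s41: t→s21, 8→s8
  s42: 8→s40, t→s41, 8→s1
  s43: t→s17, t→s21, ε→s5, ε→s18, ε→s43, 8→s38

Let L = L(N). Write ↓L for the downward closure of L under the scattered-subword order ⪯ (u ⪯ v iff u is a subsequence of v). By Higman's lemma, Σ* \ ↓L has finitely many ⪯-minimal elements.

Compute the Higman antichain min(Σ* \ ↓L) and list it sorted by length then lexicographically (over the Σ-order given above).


|Q|=45, |F|=10, |δ|=99 (44 ε).
min D↑ (9 st, q0=0, F={3}): 0:t→1,8→2 1:t→3,8→4 2:t→5,8→6 3:t→3,8→3 4:t→3,8→5 5:t→3,8→7 6:t→7,8→8 7:t→3,8→3 8:t→7,8→3 [Hopcroft].
'tt': |S_i|=[27, 16, 7] end={s10,s16,s21,s29,s38,s6,s7} rej; 2/2 del acc.
'8t88': |S_i|=[27, 19, 9, 6, 4] end={s10,s16,s21,s29} — reject; 4/4 deletions ∈↓L.
'88t8': N↓-sim [27, 19, 15, 8, 5] end={s10,s13,s16,s21,s29} ∉↓L; 4/4 deletions ∈↓L.
'8888': |S_i|=[27, 19, 15, 10, 5] end={s10,s14,s16,s21,s29} ∉↓L; 4/4 deletions ∈↓L.
4 minimals (antichain).

Antichain: [tt, 8t88, 88t8, 8888].


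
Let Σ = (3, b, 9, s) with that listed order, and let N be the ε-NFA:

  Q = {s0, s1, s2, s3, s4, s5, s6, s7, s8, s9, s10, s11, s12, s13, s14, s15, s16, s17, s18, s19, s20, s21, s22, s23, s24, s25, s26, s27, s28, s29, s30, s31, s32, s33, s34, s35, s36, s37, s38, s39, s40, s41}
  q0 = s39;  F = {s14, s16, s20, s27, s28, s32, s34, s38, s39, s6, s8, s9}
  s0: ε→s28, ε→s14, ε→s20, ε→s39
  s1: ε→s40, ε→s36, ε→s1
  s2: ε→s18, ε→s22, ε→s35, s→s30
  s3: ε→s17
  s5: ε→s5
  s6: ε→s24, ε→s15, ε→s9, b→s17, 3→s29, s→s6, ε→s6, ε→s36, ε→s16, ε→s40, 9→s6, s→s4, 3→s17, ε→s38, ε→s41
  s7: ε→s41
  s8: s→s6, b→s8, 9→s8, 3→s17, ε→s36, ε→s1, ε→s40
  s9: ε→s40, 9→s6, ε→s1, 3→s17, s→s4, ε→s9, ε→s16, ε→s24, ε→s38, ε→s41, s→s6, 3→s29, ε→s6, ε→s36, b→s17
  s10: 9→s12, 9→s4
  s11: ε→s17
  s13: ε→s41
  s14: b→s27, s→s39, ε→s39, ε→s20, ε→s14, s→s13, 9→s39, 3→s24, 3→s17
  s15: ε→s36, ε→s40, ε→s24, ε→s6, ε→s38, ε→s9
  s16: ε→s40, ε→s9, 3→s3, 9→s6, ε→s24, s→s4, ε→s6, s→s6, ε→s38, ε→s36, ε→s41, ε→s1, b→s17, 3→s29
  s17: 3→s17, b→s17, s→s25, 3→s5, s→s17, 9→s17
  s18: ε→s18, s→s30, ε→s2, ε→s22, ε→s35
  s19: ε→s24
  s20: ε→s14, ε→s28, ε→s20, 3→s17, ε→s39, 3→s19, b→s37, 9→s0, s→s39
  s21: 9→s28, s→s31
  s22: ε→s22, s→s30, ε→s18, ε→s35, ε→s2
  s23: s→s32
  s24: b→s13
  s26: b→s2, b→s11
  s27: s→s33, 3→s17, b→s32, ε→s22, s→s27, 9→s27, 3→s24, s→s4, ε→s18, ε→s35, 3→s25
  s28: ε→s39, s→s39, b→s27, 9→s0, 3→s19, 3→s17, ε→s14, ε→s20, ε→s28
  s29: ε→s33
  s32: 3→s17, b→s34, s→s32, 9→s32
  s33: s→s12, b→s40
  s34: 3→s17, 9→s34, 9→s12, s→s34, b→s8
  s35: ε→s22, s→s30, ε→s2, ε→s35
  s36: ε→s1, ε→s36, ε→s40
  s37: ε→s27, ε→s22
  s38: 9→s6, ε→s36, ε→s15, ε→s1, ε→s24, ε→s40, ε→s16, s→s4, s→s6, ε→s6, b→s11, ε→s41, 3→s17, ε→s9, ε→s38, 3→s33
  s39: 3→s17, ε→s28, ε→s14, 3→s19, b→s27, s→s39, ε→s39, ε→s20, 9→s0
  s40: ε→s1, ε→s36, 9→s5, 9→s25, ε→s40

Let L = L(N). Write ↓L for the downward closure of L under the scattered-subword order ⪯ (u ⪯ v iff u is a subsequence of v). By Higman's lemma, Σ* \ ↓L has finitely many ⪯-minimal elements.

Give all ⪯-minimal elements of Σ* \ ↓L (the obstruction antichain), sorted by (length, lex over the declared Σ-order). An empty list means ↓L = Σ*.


|Q|=42, |F|=12, |δ|=187 (99 ε).
min D↑ (7 st, q0=0, F={1}): 0:3→1,b→2,9→0,s→0 1:3→1,b→1,9→1,s→1 2:3→1,b→3,9→2,s→2 3:3→1,b→4,9→3,s→3 4:3→1,b→5,9→4,s→4 5:3→1,b→5,9→5,s→6 6:3→1,b→1,9→6,s→6.
'3': |S_i|=[36, 14] end={s1,s12,s13,s17,s19,s24,s25,s29,s3,s33,s36,s40,…} ∉↓L; 1/1 deletions ∈↓L.
'bbbbsb': N↓-sim [36, 30, 23, 22, 21, 20, 9] end={s1,s11,s13,s17,s25,s36,s40,s41,s5} — reject; 6/6 del acc.
2 words, ⪯-incomp.

A = [3, bbbbsb].


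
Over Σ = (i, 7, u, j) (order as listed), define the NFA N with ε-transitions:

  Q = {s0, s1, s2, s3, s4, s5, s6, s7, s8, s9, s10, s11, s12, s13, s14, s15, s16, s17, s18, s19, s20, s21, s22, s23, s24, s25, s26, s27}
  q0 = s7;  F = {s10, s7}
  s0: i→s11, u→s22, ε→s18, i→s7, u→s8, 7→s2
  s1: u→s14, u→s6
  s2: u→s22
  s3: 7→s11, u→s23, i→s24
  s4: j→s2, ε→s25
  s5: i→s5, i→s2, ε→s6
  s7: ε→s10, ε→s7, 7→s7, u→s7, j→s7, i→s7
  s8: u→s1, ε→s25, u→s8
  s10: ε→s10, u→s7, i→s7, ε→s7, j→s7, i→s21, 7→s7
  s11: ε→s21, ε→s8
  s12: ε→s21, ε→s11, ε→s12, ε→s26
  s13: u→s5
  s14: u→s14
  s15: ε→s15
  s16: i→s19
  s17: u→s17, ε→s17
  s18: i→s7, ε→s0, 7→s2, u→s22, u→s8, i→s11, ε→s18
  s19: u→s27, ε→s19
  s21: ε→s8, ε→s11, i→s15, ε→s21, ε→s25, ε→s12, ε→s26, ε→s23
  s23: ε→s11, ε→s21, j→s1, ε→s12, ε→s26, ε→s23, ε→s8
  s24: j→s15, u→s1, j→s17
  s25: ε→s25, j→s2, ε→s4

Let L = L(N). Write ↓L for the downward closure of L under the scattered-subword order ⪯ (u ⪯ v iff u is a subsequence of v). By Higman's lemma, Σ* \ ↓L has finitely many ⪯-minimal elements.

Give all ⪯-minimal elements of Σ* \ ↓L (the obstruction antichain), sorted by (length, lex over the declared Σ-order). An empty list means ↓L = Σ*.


Antichain: [].

|Q|=28, |F|=2, |δ|=75 (34 ε).
min D↑ (1 st, q0=0, F={}): 0:i→0,7→0,u→0,j→0 (ε-aug+det+¬).
L(D↑) = ∅ ⇒ ↓L = Σ*.


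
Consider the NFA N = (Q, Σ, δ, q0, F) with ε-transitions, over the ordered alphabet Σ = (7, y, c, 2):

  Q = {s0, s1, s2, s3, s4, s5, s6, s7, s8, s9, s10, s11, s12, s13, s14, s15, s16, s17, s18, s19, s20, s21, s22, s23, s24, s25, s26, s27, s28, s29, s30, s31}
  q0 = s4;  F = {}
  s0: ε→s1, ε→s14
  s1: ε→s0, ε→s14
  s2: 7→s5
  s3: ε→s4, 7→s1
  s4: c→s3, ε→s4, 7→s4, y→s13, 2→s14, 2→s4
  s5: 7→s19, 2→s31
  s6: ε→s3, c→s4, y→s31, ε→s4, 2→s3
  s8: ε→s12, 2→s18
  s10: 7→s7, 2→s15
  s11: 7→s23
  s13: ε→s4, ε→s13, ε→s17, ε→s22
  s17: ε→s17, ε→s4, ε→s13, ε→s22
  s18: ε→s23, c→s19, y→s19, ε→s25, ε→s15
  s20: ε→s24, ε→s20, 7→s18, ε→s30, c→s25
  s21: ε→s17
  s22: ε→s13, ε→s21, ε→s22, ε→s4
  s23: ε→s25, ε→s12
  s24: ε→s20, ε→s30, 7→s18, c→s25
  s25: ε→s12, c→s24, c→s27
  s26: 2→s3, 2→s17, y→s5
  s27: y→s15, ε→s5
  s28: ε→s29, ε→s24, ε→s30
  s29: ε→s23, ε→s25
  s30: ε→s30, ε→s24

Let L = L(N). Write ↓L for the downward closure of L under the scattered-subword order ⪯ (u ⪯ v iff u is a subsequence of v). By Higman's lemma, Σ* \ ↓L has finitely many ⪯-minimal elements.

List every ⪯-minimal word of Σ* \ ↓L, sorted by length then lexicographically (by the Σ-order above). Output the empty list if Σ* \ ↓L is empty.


|Q|=32, |F|=0, |δ|=69 (41 ε).
min D↑ (1 st, q0=0, F={0}): 0:7→0,y→0,c→0,2→0 [Hopcroft].
ε ∈ L(D↑) — L = ∅.

A = [ε].


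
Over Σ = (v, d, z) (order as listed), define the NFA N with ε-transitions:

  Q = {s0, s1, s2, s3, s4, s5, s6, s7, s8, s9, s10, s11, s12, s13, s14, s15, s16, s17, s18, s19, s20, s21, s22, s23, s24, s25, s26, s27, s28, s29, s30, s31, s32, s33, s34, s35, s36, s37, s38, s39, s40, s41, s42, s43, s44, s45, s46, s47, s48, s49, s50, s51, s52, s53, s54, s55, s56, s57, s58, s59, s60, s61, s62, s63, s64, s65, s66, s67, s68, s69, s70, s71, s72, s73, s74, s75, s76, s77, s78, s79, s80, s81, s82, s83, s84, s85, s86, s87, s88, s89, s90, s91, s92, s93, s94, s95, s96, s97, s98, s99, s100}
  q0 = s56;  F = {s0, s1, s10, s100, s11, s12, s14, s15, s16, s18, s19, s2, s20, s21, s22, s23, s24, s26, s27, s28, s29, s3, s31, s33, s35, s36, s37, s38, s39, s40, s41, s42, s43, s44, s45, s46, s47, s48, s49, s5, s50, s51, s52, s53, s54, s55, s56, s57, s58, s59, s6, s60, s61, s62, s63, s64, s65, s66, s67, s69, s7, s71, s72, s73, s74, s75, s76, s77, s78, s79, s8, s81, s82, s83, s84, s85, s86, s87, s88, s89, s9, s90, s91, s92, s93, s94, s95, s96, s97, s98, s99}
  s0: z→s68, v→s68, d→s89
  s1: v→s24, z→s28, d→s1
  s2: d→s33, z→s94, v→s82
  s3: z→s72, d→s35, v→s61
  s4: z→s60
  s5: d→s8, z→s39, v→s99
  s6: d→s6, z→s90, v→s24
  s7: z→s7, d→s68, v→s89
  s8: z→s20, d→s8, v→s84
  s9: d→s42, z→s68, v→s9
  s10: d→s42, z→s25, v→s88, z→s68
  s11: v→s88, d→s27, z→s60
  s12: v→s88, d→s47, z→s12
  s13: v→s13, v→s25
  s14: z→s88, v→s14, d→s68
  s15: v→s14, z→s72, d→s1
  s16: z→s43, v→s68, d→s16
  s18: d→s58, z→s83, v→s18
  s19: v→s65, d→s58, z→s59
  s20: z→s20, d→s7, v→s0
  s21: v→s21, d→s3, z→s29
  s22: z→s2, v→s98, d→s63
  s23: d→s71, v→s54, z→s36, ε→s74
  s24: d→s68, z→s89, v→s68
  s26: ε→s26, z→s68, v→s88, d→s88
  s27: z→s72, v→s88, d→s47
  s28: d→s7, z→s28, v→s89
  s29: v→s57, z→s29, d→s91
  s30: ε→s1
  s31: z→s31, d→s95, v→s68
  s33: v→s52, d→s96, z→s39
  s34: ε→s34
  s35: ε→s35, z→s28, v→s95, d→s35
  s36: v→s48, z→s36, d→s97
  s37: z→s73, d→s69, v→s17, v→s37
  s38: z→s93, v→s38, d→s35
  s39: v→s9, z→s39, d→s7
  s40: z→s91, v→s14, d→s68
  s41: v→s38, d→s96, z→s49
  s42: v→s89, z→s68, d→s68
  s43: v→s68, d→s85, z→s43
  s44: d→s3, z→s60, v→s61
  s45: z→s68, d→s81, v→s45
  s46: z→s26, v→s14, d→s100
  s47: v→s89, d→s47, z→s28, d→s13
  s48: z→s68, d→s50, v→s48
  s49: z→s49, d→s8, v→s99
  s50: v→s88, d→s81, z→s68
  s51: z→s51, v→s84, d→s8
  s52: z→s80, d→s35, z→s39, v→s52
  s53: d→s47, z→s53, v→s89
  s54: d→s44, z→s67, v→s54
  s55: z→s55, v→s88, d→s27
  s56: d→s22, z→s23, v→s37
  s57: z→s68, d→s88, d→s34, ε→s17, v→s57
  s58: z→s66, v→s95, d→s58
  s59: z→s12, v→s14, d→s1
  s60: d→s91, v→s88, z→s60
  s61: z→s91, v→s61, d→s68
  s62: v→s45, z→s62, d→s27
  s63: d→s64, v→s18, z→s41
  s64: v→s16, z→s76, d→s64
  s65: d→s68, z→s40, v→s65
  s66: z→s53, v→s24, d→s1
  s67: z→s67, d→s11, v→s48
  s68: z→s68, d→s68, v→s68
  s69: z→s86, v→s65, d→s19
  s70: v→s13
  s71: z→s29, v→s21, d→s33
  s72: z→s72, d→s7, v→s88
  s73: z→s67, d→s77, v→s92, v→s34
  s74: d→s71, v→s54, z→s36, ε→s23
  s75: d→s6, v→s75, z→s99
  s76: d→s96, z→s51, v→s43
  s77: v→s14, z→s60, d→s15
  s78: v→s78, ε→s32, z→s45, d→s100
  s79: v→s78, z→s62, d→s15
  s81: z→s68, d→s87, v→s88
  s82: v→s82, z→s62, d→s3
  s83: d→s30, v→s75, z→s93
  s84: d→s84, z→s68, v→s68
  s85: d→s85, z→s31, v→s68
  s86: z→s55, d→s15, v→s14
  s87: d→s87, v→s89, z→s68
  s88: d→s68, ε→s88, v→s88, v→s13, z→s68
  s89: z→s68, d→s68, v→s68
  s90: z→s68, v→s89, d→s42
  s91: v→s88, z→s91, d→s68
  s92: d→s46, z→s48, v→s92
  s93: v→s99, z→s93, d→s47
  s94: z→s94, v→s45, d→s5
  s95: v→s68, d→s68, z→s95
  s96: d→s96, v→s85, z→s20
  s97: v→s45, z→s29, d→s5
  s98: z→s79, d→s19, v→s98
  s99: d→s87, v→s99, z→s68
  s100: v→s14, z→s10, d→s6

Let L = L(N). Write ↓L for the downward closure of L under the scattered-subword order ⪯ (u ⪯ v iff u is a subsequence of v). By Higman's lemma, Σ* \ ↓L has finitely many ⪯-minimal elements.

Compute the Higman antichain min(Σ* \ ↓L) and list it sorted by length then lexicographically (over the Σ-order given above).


|Q|=101, |F|=91, |δ|=296 (9 ε).
min D↑ (91 st, q0=0, F={30}): 0:v→1,d→2,z→3 1:v→1,d→4,z→5 2:v→6,d→7,z→8 3:v→9,d→10,z→11 4:v→12,d→13,z→14 5:v→15,d→16,z→17 6:v→6,d→13,z→18 7:v→19,d→20,z→21 8:v→22,d→23,z→24 9:v→9,d→25,z→17 10:v→26,d→23,z→27 11:v→28,d→29,z→11 12:v→12,d→30,z→31 13:v→12,d→32,z→33 14:v→34,d→35,z→36 15:v→15,d→37,z→28 16:v→34,d→35,z→38 17:v→28,d→39,z→17 18:v→40,d→35,z→41 19:v→19,d→32,z→42 20:v→43,d→20,z→44 21:v→45,d→46,z→47 22:v→22,d→48,z→41 23:v→49,d→46,z→50 24:v→51,d→52,z→24 25:v→53,d→48,z→38 26:v→26,d→48,z→27 27:v→54,d→55,z→27 28:v→28,d→56,z→30 29:v→51,d→52,z→27 30:v→30,d→30,z→30 31:v→34,d→30,z→55 32:v→57,d→32,z→58 33:v→34,d→59,z→60 34:v→34,d→30,z→61 35:v→34,d→59,z→62 36:v→61,d→63,z→36 37:v→34,d→64,z→65 38:v→61,d→55,z→38 39:v→61,d→63,z→38 40:v→40,d→64,z→51 41:v→51,d→63,z→41 42:v→66,d→59,z→67 43:v→30,d→43,z→68 44:v→68,d→46,z→69 45:v→45,d→70,z→67 46:v→71,d→46,z→72 47:v→73,d→74,z→47 48:v→53,d→70,z→62 49:v→49,d→70,z→50 50:v→75,d→76,z→50 51:v→51,d→77,z→30 52:v→73,d→74,z→50 53:v→53,d→30,z→55 54:v→54,d→61,z→30 55:v→61,d→30,z→55 56:v→61,d→77,z→30 57:v→30,d→30,z→57 58:v→78,d→59,z→79 59:v→78,d→59,z→80 60:v→61,d→81,z→60 61:v→61,d→30,z→30 62:v→61,d→76,z→62 63:v→61,d→81,z→62 64:v→34,d→82,z→83 65:v→61,d→61,z→30 66:v→66,d→82,z→73 67:v→73,d→81,z→67 68:v→30,d→71,z→68 69:v→84,d→74,z→69 70:v→57,d→70,z→80 71:v→30,d→71,z→85 72:v→86,d→76,z→72 73:v→73,d→87,z→30 74:v→84,d→74,z→72 75:v→75,d→88,z→30 76:v→89,d→30,z→76 77:v→61,d→87,z→30 78:v→30,d→30,z→89 79:v→89,d→81,z→79 80:v→89,d→76,z→80 81:v→89,d→81,z→80 82:v→78,d→82,z→90 83:v→61,d→88,z→30 84:v→30,d→84,z→30 85:v→30,d→57,z→85 86:v→30,d→89,z→30 87:v→89,d→87,z→30 88:v→89,d→30,z→30 89:v→30,d→30,z→30 90:v→89,d→88,z→30 (ε-aug+det+¬).
'vdvd': |S_i|=[99, 79, 51, 12, 1] end={s68} ∉↓L; 4/4 del acc.
'zzvz': N↓-sim [99, 87, 50, 18, 1] end={s68} ∉↓L; 4/4 deletions ∈↓L.
'vzvzz': N↓-sim [99, 79, 60, 28, 15, 2] end={s25,s68} — reject; 5/5 deletions ∈↓L.
'dddvv': N↓-sim [99, 89, 63, 31, 12, 3] end={s13,s25,s68} — reject; 5/5 deletions ∈↓L.
'zdzdd': run [99, 87, 56, 25, 10, 1] end={s68} — reject; 5/5 deletions ∈↓L.
5 obstructions.

min(Σ*\↓L) = [vdvd, zzvz, vzvzz, dddvv, zdzdd].
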